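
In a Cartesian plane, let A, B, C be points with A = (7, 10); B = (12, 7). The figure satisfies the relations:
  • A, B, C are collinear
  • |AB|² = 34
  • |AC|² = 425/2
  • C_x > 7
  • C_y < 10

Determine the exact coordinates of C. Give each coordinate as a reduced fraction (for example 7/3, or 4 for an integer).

1. C_x = 39/2  [[A, B, C are collinear ⇒ 3x+5y-71=0] ∩ [|C−(7, 10)|²=425/2]]
2. C_y = 5/2  [[A, B, C are collinear ⇒ 3x+5y-71=0] ∩ [|C−(7, 10)|²=425/2]]
   so C = (39/2, 5/2)

C = (39/2, 5/2)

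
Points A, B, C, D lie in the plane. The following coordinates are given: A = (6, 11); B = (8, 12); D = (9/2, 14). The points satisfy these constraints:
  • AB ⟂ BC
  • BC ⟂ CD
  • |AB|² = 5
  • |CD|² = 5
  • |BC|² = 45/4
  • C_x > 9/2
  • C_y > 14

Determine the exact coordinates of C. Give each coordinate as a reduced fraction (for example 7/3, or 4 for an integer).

1. C_x = 13/2  [[AB ⟂ BC ⇒ 2x+1y-28=0] ∩ [|C−(9/2, 14)|²=5]]
2. C_y = 15  [[AB ⟂ BC ⇒ 2x+1y-28=0] ∩ [|C−(9/2, 14)|²=5]]
   so C = (13/2, 15)

C = (13/2, 15)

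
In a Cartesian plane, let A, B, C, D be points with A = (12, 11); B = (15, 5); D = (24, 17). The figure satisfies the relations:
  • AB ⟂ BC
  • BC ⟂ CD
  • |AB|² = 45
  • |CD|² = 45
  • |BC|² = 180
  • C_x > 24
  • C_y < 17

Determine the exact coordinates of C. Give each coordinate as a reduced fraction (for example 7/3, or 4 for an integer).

C = (27, 11)

1. C_x = 27  [[AB ⟂ BC ⇒ 3x-6y-15=0] ∩ [|C−(24, 17)|²=45]]
2. C_y = 11  [[AB ⟂ BC ⇒ 3x-6y-15=0] ∩ [|C−(24, 17)|²=45]]
   so C = (27, 11)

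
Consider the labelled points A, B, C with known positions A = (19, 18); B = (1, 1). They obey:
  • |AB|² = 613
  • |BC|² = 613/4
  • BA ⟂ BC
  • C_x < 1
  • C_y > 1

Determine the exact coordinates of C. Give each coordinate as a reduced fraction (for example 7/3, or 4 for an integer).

C = (-15/2, 10)

1. C_x = -15/2  [[BA ⟂ BC ⇒ 18x+17y-35=0] ∩ [|C−(1, 1)|²=613/4]]
2. C_y = 10  [[BA ⟂ BC ⇒ 18x+17y-35=0] ∩ [|C−(1, 1)|²=613/4]]
   so C = (-15/2, 10)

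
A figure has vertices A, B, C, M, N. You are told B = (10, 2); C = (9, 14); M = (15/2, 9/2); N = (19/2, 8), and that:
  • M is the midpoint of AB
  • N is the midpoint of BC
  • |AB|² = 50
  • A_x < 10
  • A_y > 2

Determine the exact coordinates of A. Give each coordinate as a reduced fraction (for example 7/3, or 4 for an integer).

1. A_x = 5  [A = 2·M−B = 2·(15/2, 9/2)−(10, 2)]
2. A_y = 7  [A = 2·M−B = 2·(15/2, 9/2)−(10, 2)]
   so A = (5, 7)

A = (5, 7)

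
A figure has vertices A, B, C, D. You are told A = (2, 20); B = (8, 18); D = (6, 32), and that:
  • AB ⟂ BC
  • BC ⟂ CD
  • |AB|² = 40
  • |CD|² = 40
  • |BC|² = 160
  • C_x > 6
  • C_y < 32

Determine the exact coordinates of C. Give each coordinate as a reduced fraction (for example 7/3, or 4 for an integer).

C = (12, 30)

1. C_x = 12  [[AB ⟂ BC ⇒ 6x-2y-12=0] ∩ [|C−(6, 32)|²=40]]
2. C_y = 30  [[AB ⟂ BC ⇒ 6x-2y-12=0] ∩ [|C−(6, 32)|²=40]]
   so C = (12, 30)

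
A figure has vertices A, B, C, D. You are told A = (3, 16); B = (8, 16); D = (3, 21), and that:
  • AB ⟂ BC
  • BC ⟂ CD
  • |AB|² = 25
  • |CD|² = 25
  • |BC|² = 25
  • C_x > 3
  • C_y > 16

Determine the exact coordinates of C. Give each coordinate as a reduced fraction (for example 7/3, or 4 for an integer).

1. C_x = 8  [[AB ⟂ BC ⇒ 5x-40=0] ∩ [|C−(3, 21)|²=25]]
2. C_y = 21  [[AB ⟂ BC ⇒ 5x-40=0] ∩ [|C−(3, 21)|²=25]]
   so C = (8, 21)

C = (8, 21)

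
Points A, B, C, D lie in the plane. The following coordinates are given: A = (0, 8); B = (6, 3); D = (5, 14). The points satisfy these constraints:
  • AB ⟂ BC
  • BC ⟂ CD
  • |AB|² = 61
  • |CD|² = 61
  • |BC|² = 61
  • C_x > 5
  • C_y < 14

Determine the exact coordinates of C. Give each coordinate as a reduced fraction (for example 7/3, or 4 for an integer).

C = (11, 9)

1. C_x = 11  [[AB ⟂ BC ⇒ 6x-5y-21=0] ∩ [|C−(5, 14)|²=61]]
2. C_y = 9  [[AB ⟂ BC ⇒ 6x-5y-21=0] ∩ [|C−(5, 14)|²=61]]
   so C = (11, 9)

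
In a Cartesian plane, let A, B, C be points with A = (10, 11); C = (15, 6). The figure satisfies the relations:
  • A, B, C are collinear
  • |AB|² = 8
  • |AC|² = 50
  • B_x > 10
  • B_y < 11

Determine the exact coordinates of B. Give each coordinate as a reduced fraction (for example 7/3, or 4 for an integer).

B = (12, 9)

1. B_x = 12  [[A, B, C are collinear ⇒ -5x-5y+105=0] ∩ [|B−(10, 11)|²=8]]
2. B_y = 9  [[A, B, C are collinear ⇒ -5x-5y+105=0] ∩ [|B−(10, 11)|²=8]]
   so B = (12, 9)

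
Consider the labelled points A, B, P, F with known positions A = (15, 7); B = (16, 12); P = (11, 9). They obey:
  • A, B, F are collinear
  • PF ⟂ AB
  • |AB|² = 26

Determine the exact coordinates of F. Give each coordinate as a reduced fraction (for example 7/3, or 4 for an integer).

F = (198/13, 106/13)

1. F_x = 198/13  [[A, B, F are collinear ⇒ -5x+1y+68=0] ∩ [PF ⟂ AB ⇒ 1x+5y-56=0]]
2. F_y = 106/13  [[A, B, F are collinear ⇒ -5x+1y+68=0] ∩ [PF ⟂ AB ⇒ 1x+5y-56=0]]
   so F = (198/13, 106/13)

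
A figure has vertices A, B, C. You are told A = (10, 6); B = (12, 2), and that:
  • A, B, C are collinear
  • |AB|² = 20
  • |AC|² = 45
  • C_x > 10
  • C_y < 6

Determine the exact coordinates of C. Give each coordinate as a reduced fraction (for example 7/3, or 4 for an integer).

C = (13, 0)

1. C_x = 13  [[A, B, C are collinear ⇒ 4x+2y-52=0] ∩ [|C−(10, 6)|²=45]]
2. C_y = 0  [[A, B, C are collinear ⇒ 4x+2y-52=0] ∩ [|C−(10, 6)|²=45]]
   so C = (13, 0)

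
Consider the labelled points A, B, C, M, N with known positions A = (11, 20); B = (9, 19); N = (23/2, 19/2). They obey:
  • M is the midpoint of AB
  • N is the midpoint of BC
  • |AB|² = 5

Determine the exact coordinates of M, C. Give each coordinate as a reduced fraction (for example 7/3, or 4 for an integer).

1. M_x = 10  [2·M = A+B = (11, 20)+(9, 19)]
2. M_y = 39/2  [2·M = A+B = (11, 20)+(9, 19)]
   so M = (10, 39/2)
3. C_x = 14  [C = 2·N−B = 2·(23/2, 19/2)−(9, 19)]
4. C_y = 0  [C = 2·N−B = 2·(23/2, 19/2)−(9, 19)]
   so C = (14, 0)

M = (10, 39/2)
C = (14, 0)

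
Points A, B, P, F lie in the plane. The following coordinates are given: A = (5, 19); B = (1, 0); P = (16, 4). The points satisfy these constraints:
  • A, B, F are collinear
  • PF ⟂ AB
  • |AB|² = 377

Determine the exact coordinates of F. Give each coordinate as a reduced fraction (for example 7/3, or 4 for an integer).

F = (921/377, 2584/377)

1. F_x = 921/377  [[A, B, F are collinear ⇒ 19x-4y-19=0] ∩ [PF ⟂ AB ⇒ -4x-19y+140=0]]
2. F_y = 2584/377  [[A, B, F are collinear ⇒ 19x-4y-19=0] ∩ [PF ⟂ AB ⇒ -4x-19y+140=0]]
   so F = (921/377, 2584/377)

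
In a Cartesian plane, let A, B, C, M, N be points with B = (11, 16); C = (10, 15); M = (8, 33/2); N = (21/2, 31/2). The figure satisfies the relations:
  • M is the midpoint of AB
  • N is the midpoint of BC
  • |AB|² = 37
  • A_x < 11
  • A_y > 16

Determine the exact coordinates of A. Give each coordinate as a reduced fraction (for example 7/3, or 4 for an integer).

1. A_x = 5  [A = 2·M−B = 2·(8, 33/2)−(11, 16)]
2. A_y = 17  [A = 2·M−B = 2·(8, 33/2)−(11, 16)]
   so A = (5, 17)

A = (5, 17)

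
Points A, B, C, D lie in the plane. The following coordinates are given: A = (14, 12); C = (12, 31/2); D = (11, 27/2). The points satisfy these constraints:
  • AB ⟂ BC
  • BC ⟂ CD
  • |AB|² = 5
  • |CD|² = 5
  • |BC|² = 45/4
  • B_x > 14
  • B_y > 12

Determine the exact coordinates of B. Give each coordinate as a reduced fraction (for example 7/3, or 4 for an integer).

B = (15, 14)

1. B_x = 15  [[BC ⟂ CD ⇒ 1x+2y-43=0] ∩ [|B−(14, 12)|²=5]]
2. B_y = 14  [[BC ⟂ CD ⇒ 1x+2y-43=0] ∩ [|B−(14, 12)|²=5]]
   so B = (15, 14)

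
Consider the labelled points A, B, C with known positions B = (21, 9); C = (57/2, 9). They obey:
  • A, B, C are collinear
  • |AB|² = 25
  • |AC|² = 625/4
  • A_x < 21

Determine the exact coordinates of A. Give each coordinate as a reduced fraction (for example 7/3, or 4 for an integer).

1. A_x = 16  [[A, B, C are collinear ⇒ 15/2y-135/2=0] ∩ [|A−(21, 9)|²=25]]
2. A_y = 9  [[A, B, C are collinear ⇒ 15/2y-135/2=0] ∩ [|A−(21, 9)|²=25]]
   so A = (16, 9)

A = (16, 9)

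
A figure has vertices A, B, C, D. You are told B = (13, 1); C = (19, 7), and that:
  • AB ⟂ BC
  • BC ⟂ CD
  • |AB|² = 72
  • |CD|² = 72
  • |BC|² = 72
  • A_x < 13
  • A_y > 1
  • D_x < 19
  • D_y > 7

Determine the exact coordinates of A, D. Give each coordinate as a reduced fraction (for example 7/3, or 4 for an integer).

A = (7, 7)
D = (13, 13)

1. A_x = 7  [[AB ⟂ BC ⇒ -6x-6y+84=0] ∩ [|A−(13, 1)|²=72]]
2. A_y = 7  [[AB ⟂ BC ⇒ -6x-6y+84=0] ∩ [|A−(13, 1)|²=72]]
   so A = (7, 7)
3. D_x = 13  [[BC ⟂ CD ⇒ 6x+6y-156=0] ∩ [|D−(19, 7)|²=72]]
4. D_y = 13  [[BC ⟂ CD ⇒ 6x+6y-156=0] ∩ [|D−(19, 7)|²=72]]
   so D = (13, 13)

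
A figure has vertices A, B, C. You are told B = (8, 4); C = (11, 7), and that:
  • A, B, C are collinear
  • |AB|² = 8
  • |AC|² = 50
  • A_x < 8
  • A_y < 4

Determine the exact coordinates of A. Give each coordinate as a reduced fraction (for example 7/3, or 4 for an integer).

1. A_x = 6  [[A, B, C are collinear ⇒ -3x+3y+12=0] ∩ [|A−(8, 4)|²=8]]
2. A_y = 2  [[A, B, C are collinear ⇒ -3x+3y+12=0] ∩ [|A−(8, 4)|²=8]]
   so A = (6, 2)

A = (6, 2)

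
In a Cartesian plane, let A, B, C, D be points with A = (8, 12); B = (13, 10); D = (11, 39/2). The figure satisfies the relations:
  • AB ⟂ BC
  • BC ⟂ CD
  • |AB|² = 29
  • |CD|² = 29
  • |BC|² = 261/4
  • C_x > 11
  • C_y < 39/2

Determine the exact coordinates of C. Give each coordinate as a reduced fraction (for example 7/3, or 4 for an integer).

C = (16, 35/2)

1. C_x = 16  [[AB ⟂ BC ⇒ 5x-2y-45=0] ∩ [|C−(11, 39/2)|²=29]]
2. C_y = 35/2  [[AB ⟂ BC ⇒ 5x-2y-45=0] ∩ [|C−(11, 39/2)|²=29]]
   so C = (16, 35/2)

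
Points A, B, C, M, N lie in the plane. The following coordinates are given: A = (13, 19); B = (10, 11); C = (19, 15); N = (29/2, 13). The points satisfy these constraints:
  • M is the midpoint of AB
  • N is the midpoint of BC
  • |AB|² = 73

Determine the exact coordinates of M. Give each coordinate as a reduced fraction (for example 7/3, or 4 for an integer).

M = (23/2, 15)

1. M_x = 23/2  [2·M = A+B = (13, 19)+(10, 11)]
2. M_y = 15  [2·M = A+B = (13, 19)+(10, 11)]
   so M = (23/2, 15)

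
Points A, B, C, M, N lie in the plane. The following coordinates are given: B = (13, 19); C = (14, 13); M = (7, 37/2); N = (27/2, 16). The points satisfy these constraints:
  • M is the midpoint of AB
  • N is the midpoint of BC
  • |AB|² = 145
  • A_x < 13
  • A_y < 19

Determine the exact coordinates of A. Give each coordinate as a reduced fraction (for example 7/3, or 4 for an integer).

A = (1, 18)

1. A_x = 1  [A = 2·M−B = 2·(7, 37/2)−(13, 19)]
2. A_y = 18  [A = 2·M−B = 2·(7, 37/2)−(13, 19)]
   so A = (1, 18)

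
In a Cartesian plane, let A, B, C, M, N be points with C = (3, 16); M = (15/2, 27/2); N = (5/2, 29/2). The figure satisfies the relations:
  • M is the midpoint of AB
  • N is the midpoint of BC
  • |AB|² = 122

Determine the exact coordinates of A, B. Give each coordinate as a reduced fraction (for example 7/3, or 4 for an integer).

1. B_x = 2  [B = 2·N−C = 2·(5/2, 29/2)−(3, 16)]
2. B_y = 13  [B = 2·N−C = 2·(5/2, 29/2)−(3, 16)]
   so B = (2, 13)
3. A_x = 13  [A = 2·M−B = 2·(15/2, 27/2)−(2, 13)]
4. A_y = 14  [A = 2·M−B = 2·(15/2, 27/2)−(2, 13)]
   so A = (13, 14)

A = (13, 14)
B = (2, 13)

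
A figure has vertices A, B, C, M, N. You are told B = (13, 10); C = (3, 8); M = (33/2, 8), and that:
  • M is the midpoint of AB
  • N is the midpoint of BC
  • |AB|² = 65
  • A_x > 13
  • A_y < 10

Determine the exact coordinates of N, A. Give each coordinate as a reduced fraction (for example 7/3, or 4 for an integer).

1. A_x = 20  [A = 2·M−B = 2·(33/2, 8)−(13, 10)]
2. A_y = 6  [A = 2·M−B = 2·(33/2, 8)−(13, 10)]
   so A = (20, 6)
3. N_x = 8  [2·N = B+C = (13, 10)+(3, 8)]
4. N_y = 9  [2·N = B+C = (13, 10)+(3, 8)]
   so N = (8, 9)

N = (8, 9)
A = (20, 6)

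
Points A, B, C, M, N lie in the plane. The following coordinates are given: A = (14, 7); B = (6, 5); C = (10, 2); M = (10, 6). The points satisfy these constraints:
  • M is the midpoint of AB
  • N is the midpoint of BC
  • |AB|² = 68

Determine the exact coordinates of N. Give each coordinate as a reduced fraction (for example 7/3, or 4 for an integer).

N = (8, 7/2)

1. N_x = 8  [2·N = B+C = (6, 5)+(10, 2)]
2. N_y = 7/2  [2·N = B+C = (6, 5)+(10, 2)]
   so N = (8, 7/2)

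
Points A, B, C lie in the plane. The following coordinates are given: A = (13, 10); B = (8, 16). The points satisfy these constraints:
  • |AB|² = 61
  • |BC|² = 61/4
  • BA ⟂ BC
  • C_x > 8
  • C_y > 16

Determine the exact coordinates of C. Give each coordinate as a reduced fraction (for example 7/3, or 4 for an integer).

C = (11, 37/2)

1. C_x = 11  [[BA ⟂ BC ⇒ 5x-6y+56=0] ∩ [|C−(8, 16)|²=61/4]]
2. C_y = 37/2  [[BA ⟂ BC ⇒ 5x-6y+56=0] ∩ [|C−(8, 16)|²=61/4]]
   so C = (11, 37/2)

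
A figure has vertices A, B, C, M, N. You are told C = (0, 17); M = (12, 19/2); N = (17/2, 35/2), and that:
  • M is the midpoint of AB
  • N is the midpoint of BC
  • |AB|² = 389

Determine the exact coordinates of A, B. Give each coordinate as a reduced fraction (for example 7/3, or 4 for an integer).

A = (7, 1)
B = (17, 18)

1. B_x = 17  [B = 2·N−C = 2·(17/2, 35/2)−(0, 17)]
2. B_y = 18  [B = 2·N−C = 2·(17/2, 35/2)−(0, 17)]
   so B = (17, 18)
3. A_x = 7  [A = 2·M−B = 2·(12, 19/2)−(17, 18)]
4. A_y = 1  [A = 2·M−B = 2·(12, 19/2)−(17, 18)]
   so A = (7, 1)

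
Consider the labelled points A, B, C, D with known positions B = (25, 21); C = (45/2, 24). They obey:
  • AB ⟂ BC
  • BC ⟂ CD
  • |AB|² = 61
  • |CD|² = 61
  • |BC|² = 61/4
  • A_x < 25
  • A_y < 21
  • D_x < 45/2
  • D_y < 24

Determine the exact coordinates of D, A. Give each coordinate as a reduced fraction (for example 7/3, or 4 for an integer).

1. D_x = 33/2  [[BC ⟂ CD ⇒ -5/2x+3y-63/4=0] ∩ [|D−(45/2, 24)|²=61]]
2. D_y = 19  [[BC ⟂ CD ⇒ -5/2x+3y-63/4=0] ∩ [|D−(45/2, 24)|²=61]]
   so D = (33/2, 19)
3. A_x = 19  [[AB ⟂ BC ⇒ 5/2x-3y+1/2=0] ∩ [|A−(25, 21)|²=61]]
4. A_y = 16  [[AB ⟂ BC ⇒ 5/2x-3y+1/2=0] ∩ [|A−(25, 21)|²=61]]
   so A = (19, 16)

D = (33/2, 19)
A = (19, 16)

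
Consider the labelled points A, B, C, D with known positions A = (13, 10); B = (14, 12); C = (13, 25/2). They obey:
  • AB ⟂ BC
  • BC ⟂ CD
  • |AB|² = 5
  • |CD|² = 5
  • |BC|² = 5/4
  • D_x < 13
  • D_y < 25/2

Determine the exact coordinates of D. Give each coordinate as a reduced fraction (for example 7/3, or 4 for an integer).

D = (12, 21/2)

1. D_x = 12  [[BC ⟂ CD ⇒ -1x+1/2y+27/4=0] ∩ [|D−(13, 25/2)|²=5]]
2. D_y = 21/2  [[BC ⟂ CD ⇒ -1x+1/2y+27/4=0] ∩ [|D−(13, 25/2)|²=5]]
   so D = (12, 21/2)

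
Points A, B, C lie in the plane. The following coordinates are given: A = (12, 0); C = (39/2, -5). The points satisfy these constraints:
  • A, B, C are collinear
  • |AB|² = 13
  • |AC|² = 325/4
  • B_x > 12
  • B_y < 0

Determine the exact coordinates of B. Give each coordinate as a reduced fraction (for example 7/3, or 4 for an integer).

B = (15, -2)

1. B_x = 15  [[A, B, C are collinear ⇒ -5x-15/2y+60=0] ∩ [|B−(12, 0)|²=13]]
2. B_y = -2  [[A, B, C are collinear ⇒ -5x-15/2y+60=0] ∩ [|B−(12, 0)|²=13]]
   so B = (15, -2)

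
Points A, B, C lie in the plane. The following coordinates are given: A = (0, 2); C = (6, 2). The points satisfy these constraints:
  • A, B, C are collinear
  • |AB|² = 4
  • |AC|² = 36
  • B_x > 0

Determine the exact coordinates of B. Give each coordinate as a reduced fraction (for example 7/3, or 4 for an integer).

B = (2, 2)

1. B_x = 2  [[A, B, C are collinear ⇒ -6y+12=0] ∩ [|B−(0, 2)|²=4]]
2. B_y = 2  [[A, B, C are collinear ⇒ -6y+12=0] ∩ [|B−(0, 2)|²=4]]
   so B = (2, 2)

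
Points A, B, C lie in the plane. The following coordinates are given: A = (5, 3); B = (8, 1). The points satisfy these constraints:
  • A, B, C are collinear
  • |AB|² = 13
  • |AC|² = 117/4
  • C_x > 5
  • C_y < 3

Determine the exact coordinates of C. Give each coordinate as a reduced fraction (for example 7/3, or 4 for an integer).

C = (19/2, 0)

1. C_x = 19/2  [[A, B, C are collinear ⇒ 2x+3y-19=0] ∩ [|C−(5, 3)|²=117/4]]
2. C_y = 0  [[A, B, C are collinear ⇒ 2x+3y-19=0] ∩ [|C−(5, 3)|²=117/4]]
   so C = (19/2, 0)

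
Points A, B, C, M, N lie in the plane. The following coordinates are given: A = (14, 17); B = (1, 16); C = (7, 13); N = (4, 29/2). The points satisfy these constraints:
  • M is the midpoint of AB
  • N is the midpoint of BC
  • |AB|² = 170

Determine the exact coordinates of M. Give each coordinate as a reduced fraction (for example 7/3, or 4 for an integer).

1. M_x = 15/2  [2·M = A+B = (14, 17)+(1, 16)]
2. M_y = 33/2  [2·M = A+B = (14, 17)+(1, 16)]
   so M = (15/2, 33/2)

M = (15/2, 33/2)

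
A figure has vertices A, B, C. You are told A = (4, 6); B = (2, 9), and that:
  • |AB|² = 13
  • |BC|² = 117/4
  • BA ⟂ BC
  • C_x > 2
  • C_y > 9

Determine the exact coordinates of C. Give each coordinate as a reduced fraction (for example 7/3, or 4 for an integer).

1. C_x = 13/2  [[BA ⟂ BC ⇒ 2x-3y+23=0] ∩ [|C−(2, 9)|²=117/4]]
2. C_y = 12  [[BA ⟂ BC ⇒ 2x-3y+23=0] ∩ [|C−(2, 9)|²=117/4]]
   so C = (13/2, 12)

C = (13/2, 12)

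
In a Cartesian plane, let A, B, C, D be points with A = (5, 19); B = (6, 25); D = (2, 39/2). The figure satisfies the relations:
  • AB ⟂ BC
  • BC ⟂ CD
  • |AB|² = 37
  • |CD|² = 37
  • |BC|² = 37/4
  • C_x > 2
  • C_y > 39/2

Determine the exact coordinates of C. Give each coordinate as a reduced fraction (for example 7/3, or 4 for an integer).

1. C_x = 3  [[AB ⟂ BC ⇒ 1x+6y-156=0] ∩ [|C−(2, 39/2)|²=37]]
2. C_y = 51/2  [[AB ⟂ BC ⇒ 1x+6y-156=0] ∩ [|C−(2, 39/2)|²=37]]
   so C = (3, 51/2)

C = (3, 51/2)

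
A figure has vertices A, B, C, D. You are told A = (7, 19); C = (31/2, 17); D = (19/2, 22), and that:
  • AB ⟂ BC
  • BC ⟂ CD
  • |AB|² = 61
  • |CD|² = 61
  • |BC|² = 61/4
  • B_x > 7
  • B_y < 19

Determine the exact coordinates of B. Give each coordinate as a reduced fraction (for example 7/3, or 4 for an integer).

1. B_x = 13  [[BC ⟂ CD ⇒ 6x-5y-8=0] ∩ [|B−(7, 19)|²=61]]
2. B_y = 14  [[BC ⟂ CD ⇒ 6x-5y-8=0] ∩ [|B−(7, 19)|²=61]]
   so B = (13, 14)

B = (13, 14)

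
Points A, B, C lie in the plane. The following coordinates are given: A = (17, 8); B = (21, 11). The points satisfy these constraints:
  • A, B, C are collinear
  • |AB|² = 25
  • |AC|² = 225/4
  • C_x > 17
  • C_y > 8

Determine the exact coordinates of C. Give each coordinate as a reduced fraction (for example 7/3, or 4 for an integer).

C = (23, 25/2)

1. C_x = 23  [[A, B, C are collinear ⇒ -3x+4y+19=0] ∩ [|C−(17, 8)|²=225/4]]
2. C_y = 25/2  [[A, B, C are collinear ⇒ -3x+4y+19=0] ∩ [|C−(17, 8)|²=225/4]]
   so C = (23, 25/2)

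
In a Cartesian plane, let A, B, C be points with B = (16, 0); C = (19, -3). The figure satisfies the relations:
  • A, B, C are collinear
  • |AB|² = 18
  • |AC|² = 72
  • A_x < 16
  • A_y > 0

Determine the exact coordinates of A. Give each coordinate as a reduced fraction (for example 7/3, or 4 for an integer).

A = (13, 3)

1. A_x = 13  [[A, B, C are collinear ⇒ 3x+3y-48=0] ∩ [|A−(16, 0)|²=18]]
2. A_y = 3  [[A, B, C are collinear ⇒ 3x+3y-48=0] ∩ [|A−(16, 0)|²=18]]
   so A = (13, 3)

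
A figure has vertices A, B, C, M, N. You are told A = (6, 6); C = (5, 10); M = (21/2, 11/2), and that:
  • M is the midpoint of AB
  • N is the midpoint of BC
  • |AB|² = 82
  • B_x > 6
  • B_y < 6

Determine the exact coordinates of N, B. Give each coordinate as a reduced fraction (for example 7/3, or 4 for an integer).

N = (10, 15/2)
B = (15, 5)

1. B_x = 15  [B = 2·M−A = 2·(21/2, 11/2)−(6, 6)]
2. B_y = 5  [B = 2·M−A = 2·(21/2, 11/2)−(6, 6)]
   so B = (15, 5)
3. N_x = 10  [2·N = B+C = (15, 5)+(5, 10)]
4. N_y = 15/2  [2·N = B+C = (15, 5)+(5, 10)]
   so N = (10, 15/2)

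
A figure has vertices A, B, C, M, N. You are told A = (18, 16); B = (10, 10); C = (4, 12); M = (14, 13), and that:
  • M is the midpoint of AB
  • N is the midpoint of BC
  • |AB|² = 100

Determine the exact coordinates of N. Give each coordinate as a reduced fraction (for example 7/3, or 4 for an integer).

1. N_x = 7  [2·N = B+C = (10, 10)+(4, 12)]
2. N_y = 11  [2·N = B+C = (10, 10)+(4, 12)]
   so N = (7, 11)

N = (7, 11)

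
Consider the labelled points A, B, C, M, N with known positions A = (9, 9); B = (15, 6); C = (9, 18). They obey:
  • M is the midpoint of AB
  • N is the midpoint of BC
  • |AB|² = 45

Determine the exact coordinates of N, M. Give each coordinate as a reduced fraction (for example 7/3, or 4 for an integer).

N = (12, 12)
M = (12, 15/2)

1. M_x = 12  [2·M = A+B = (9, 9)+(15, 6)]
2. M_y = 15/2  [2·M = A+B = (9, 9)+(15, 6)]
   so M = (12, 15/2)
3. N_x = 12  [2·N = B+C = (15, 6)+(9, 18)]
4. N_y = 12  [2·N = B+C = (15, 6)+(9, 18)]
   so N = (12, 12)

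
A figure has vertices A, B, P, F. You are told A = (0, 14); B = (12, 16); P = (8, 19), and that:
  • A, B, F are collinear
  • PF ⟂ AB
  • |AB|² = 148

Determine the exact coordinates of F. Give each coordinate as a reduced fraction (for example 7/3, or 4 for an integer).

1. F_x = 318/37  [[A, B, F are collinear ⇒ -2x+12y-168=0] ∩ [PF ⟂ AB ⇒ 12x+2y-134=0]]
2. F_y = 571/37  [[A, B, F are collinear ⇒ -2x+12y-168=0] ∩ [PF ⟂ AB ⇒ 12x+2y-134=0]]
   so F = (318/37, 571/37)

F = (318/37, 571/37)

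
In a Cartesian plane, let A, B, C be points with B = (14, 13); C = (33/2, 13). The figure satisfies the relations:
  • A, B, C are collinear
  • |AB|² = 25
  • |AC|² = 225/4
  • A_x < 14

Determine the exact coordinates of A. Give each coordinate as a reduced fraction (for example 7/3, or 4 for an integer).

1. A_x = 9  [[A, B, C are collinear ⇒ 5/2y-65/2=0] ∩ [|A−(14, 13)|²=25]]
2. A_y = 13  [[A, B, C are collinear ⇒ 5/2y-65/2=0] ∩ [|A−(14, 13)|²=25]]
   so A = (9, 13)

A = (9, 13)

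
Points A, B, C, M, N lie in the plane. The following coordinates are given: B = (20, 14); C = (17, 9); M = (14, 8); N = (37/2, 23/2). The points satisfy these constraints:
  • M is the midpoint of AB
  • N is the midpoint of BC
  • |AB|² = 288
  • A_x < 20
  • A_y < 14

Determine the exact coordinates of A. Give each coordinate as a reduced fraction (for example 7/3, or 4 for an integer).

A = (8, 2)

1. A_x = 8  [A = 2·M−B = 2·(14, 8)−(20, 14)]
2. A_y = 2  [A = 2·M−B = 2·(14, 8)−(20, 14)]
   so A = (8, 2)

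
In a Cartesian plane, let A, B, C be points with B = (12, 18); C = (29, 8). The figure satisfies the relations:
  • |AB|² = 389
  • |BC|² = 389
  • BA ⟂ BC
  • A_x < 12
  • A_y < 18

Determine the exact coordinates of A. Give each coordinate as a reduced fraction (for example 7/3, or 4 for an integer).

A = (2, 1)

1. A_x = 2  [[BA ⟂ BC ⇒ 17x-10y-24=0] ∩ [|A−(12, 18)|²=389]]
2. A_y = 1  [[BA ⟂ BC ⇒ 17x-10y-24=0] ∩ [|A−(12, 18)|²=389]]
   so A = (2, 1)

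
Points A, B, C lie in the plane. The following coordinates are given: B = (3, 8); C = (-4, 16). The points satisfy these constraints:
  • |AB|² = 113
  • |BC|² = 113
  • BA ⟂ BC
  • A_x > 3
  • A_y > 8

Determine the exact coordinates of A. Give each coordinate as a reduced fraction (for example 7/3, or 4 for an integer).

A = (11, 15)

1. A_x = 11  [[BA ⟂ BC ⇒ -7x+8y-43=0] ∩ [|A−(3, 8)|²=113]]
2. A_y = 15  [[BA ⟂ BC ⇒ -7x+8y-43=0] ∩ [|A−(3, 8)|²=113]]
   so A = (11, 15)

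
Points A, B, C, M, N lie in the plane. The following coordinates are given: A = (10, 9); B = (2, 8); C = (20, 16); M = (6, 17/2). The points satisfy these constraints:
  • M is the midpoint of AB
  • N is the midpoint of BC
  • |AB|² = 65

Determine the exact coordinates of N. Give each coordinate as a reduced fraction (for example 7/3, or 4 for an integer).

N = (11, 12)

1. N_x = 11  [2·N = B+C = (2, 8)+(20, 16)]
2. N_y = 12  [2·N = B+C = (2, 8)+(20, 16)]
   so N = (11, 12)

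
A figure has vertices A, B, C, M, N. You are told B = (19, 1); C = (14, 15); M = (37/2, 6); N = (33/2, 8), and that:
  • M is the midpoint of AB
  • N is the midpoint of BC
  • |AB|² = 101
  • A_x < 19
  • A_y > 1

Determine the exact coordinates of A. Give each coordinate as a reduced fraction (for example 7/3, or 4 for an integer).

1. A_x = 18  [A = 2·M−B = 2·(37/2, 6)−(19, 1)]
2. A_y = 11  [A = 2·M−B = 2·(37/2, 6)−(19, 1)]
   so A = (18, 11)

A = (18, 11)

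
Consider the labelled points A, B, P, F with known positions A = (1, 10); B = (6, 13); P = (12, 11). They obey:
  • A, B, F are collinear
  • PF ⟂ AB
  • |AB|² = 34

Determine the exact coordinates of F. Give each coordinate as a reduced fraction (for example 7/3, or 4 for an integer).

F = (162/17, 257/17)

1. F_x = 162/17  [[A, B, F are collinear ⇒ -3x+5y-47=0] ∩ [PF ⟂ AB ⇒ 5x+3y-93=0]]
2. F_y = 257/17  [[A, B, F are collinear ⇒ -3x+5y-47=0] ∩ [PF ⟂ AB ⇒ 5x+3y-93=0]]
   so F = (162/17, 257/17)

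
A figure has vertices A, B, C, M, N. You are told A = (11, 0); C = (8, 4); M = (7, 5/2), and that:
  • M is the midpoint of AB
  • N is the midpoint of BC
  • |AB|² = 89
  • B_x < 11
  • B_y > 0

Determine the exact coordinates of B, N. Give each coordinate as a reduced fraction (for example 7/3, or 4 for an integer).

B = (3, 5)
N = (11/2, 9/2)

1. B_x = 3  [B = 2·M−A = 2·(7, 5/2)−(11, 0)]
2. B_y = 5  [B = 2·M−A = 2·(7, 5/2)−(11, 0)]
   so B = (3, 5)
3. N_x = 11/2  [2·N = B+C = (3, 5)+(8, 4)]
4. N_y = 9/2  [2·N = B+C = (3, 5)+(8, 4)]
   so N = (11/2, 9/2)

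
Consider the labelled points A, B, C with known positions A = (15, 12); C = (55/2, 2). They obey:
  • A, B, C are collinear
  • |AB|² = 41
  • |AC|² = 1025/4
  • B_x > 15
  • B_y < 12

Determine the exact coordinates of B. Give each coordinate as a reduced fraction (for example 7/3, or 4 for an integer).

1. B_x = 20  [[A, B, C are collinear ⇒ -10x-25/2y+300=0] ∩ [|B−(15, 12)|²=41]]
2. B_y = 8  [[A, B, C are collinear ⇒ -10x-25/2y+300=0] ∩ [|B−(15, 12)|²=41]]
   so B = (20, 8)

B = (20, 8)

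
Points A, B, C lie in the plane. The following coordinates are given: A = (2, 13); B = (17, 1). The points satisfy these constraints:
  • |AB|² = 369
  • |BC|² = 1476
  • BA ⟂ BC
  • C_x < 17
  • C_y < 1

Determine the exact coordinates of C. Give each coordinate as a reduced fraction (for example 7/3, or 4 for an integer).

C = (-7, -29)

1. C_x = -7  [[BA ⟂ BC ⇒ -15x+12y+243=0] ∩ [|C−(17, 1)|²=1476]]
2. C_y = -29  [[BA ⟂ BC ⇒ -15x+12y+243=0] ∩ [|C−(17, 1)|²=1476]]
   so C = (-7, -29)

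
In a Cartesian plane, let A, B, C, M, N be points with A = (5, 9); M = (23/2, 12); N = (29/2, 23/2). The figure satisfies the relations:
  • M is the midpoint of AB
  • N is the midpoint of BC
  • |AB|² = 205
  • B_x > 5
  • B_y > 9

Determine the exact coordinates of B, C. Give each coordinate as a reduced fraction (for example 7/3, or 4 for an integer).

B = (18, 15)
C = (11, 8)

1. B_x = 18  [B = 2·M−A = 2·(23/2, 12)−(5, 9)]
2. B_y = 15  [B = 2·M−A = 2·(23/2, 12)−(5, 9)]
   so B = (18, 15)
3. C_x = 11  [C = 2·N−B = 2·(29/2, 23/2)−(18, 15)]
4. C_y = 8  [C = 2·N−B = 2·(29/2, 23/2)−(18, 15)]
   so C = (11, 8)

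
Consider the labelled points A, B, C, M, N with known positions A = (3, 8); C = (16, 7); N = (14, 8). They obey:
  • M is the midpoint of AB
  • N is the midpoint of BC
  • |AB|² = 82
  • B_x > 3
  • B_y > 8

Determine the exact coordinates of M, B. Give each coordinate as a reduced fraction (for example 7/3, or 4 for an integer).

1. B_x = 12  [B = 2·N−C = 2·(14, 8)−(16, 7)]
2. B_y = 9  [B = 2·N−C = 2·(14, 8)−(16, 7)]
   so B = (12, 9)
3. M_x = 15/2  [2·M = A+B = (3, 8)+(12, 9)]
4. M_y = 17/2  [2·M = A+B = (3, 8)+(12, 9)]
   so M = (15/2, 17/2)

M = (15/2, 17/2)
B = (12, 9)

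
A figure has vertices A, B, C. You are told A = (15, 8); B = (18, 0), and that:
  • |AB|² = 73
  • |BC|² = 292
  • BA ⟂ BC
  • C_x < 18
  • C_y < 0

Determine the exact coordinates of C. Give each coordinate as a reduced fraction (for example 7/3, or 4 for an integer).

1. C_x = 2  [[BA ⟂ BC ⇒ -3x+8y+54=0] ∩ [|C−(18, 0)|²=292]]
2. C_y = -6  [[BA ⟂ BC ⇒ -3x+8y+54=0] ∩ [|C−(18, 0)|²=292]]
   so C = (2, -6)

C = (2, -6)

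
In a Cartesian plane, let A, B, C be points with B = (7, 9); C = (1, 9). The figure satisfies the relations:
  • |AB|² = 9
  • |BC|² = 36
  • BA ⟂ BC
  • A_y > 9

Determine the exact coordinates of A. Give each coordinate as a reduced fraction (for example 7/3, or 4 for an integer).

1. A_x = 7  [[BA ⟂ BC ⇒ -6x+42=0] ∩ [|A−(7, 9)|²=9]]
2. A_y = 12  [[BA ⟂ BC ⇒ -6x+42=0] ∩ [|A−(7, 9)|²=9]]
   so A = (7, 12)

A = (7, 12)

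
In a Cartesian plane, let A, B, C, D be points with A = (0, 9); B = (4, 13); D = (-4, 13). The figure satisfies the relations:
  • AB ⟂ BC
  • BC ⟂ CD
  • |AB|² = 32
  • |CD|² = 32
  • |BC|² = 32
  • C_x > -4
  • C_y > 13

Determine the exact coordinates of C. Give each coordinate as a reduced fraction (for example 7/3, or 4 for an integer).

1. C_x = 0  [[AB ⟂ BC ⇒ 4x+4y-68=0] ∩ [|C−(-4, 13)|²=32]]
2. C_y = 17  [[AB ⟂ BC ⇒ 4x+4y-68=0] ∩ [|C−(-4, 13)|²=32]]
   so C = (0, 17)

C = (0, 17)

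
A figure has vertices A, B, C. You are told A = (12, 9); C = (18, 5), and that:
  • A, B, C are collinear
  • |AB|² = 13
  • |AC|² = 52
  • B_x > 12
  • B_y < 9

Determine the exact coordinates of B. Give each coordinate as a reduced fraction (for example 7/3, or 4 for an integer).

1. B_x = 15  [[A, B, C are collinear ⇒ -4x-6y+102=0] ∩ [|B−(12, 9)|²=13]]
2. B_y = 7  [[A, B, C are collinear ⇒ -4x-6y+102=0] ∩ [|B−(12, 9)|²=13]]
   so B = (15, 7)

B = (15, 7)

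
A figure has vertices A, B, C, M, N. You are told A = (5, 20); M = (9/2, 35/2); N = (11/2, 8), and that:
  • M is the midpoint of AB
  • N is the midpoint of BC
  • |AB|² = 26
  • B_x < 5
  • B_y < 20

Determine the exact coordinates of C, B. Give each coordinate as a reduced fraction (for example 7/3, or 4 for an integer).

1. B_x = 4  [B = 2·M−A = 2·(9/2, 35/2)−(5, 20)]
2. B_y = 15  [B = 2·M−A = 2·(9/2, 35/2)−(5, 20)]
   so B = (4, 15)
3. C_x = 7  [C = 2·N−B = 2·(11/2, 8)−(4, 15)]
4. C_y = 1  [C = 2·N−B = 2·(11/2, 8)−(4, 15)]
   so C = (7, 1)

C = (7, 1)
B = (4, 15)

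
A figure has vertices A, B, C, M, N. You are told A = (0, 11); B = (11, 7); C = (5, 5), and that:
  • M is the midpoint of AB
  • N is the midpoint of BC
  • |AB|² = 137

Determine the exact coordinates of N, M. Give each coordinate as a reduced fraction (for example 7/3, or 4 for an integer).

1. M_x = 11/2  [2·M = A+B = (0, 11)+(11, 7)]
2. M_y = 9  [2·M = A+B = (0, 11)+(11, 7)]
   so M = (11/2, 9)
3. N_x = 8  [2·N = B+C = (11, 7)+(5, 5)]
4. N_y = 6  [2·N = B+C = (11, 7)+(5, 5)]
   so N = (8, 6)

N = (8, 6)
M = (11/2, 9)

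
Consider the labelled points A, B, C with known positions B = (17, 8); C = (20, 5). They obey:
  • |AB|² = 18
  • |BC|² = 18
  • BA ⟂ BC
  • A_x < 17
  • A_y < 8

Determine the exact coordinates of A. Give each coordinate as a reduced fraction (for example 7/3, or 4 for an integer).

1. A_x = 14  [[BA ⟂ BC ⇒ 3x-3y-27=0] ∩ [|A−(17, 8)|²=18]]
2. A_y = 5  [[BA ⟂ BC ⇒ 3x-3y-27=0] ∩ [|A−(17, 8)|²=18]]
   so A = (14, 5)

A = (14, 5)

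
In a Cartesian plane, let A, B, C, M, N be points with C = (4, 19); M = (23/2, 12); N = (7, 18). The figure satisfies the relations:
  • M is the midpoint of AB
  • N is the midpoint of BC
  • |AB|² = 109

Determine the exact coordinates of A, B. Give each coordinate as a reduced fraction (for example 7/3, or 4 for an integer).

1. B_x = 10  [B = 2·N−C = 2·(7, 18)−(4, 19)]
2. B_y = 17  [B = 2·N−C = 2·(7, 18)−(4, 19)]
   so B = (10, 17)
3. A_x = 13  [A = 2·M−B = 2·(23/2, 12)−(10, 17)]
4. A_y = 7  [A = 2·M−B = 2·(23/2, 12)−(10, 17)]
   so A = (13, 7)

A = (13, 7)
B = (10, 17)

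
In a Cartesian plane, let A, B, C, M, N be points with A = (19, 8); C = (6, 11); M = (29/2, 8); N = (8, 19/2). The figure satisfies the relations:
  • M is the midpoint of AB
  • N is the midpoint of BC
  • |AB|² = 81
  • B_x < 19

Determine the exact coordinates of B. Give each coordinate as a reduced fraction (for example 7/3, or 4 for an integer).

B = (10, 8)

1. B_x = 10  [B = 2·M−A = 2·(29/2, 8)−(19, 8)]
2. B_y = 8  [B = 2·M−A = 2·(29/2, 8)−(19, 8)]
   so B = (10, 8)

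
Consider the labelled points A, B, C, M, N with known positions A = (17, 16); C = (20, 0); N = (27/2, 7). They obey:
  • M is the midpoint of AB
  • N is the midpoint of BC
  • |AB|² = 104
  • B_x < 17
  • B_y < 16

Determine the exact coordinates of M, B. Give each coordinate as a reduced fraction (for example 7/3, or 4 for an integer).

1. B_x = 7  [B = 2·N−C = 2·(27/2, 7)−(20, 0)]
2. B_y = 14  [B = 2·N−C = 2·(27/2, 7)−(20, 0)]
   so B = (7, 14)
3. M_x = 12  [2·M = A+B = (17, 16)+(7, 14)]
4. M_y = 15  [2·M = A+B = (17, 16)+(7, 14)]
   so M = (12, 15)

M = (12, 15)
B = (7, 14)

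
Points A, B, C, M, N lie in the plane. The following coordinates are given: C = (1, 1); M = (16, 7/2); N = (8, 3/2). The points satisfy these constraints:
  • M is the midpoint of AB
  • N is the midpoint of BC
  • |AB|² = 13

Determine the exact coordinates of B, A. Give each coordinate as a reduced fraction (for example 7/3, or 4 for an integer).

B = (15, 2)
A = (17, 5)

1. B_x = 15  [B = 2·N−C = 2·(8, 3/2)−(1, 1)]
2. B_y = 2  [B = 2·N−C = 2·(8, 3/2)−(1, 1)]
   so B = (15, 2)
3. A_x = 17  [A = 2·M−B = 2·(16, 7/2)−(15, 2)]
4. A_y = 5  [A = 2·M−B = 2·(16, 7/2)−(15, 2)]
   so A = (17, 5)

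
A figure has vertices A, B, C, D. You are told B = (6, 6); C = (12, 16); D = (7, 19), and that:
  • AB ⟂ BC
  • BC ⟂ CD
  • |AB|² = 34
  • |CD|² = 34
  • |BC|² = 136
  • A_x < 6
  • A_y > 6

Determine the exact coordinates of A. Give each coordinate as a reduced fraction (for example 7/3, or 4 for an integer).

1. A_x = 1  [[AB ⟂ BC ⇒ -6x-10y+96=0] ∩ [|A−(6, 6)|²=34]]
2. A_y = 9  [[AB ⟂ BC ⇒ -6x-10y+96=0] ∩ [|A−(6, 6)|²=34]]
   so A = (1, 9)

A = (1, 9)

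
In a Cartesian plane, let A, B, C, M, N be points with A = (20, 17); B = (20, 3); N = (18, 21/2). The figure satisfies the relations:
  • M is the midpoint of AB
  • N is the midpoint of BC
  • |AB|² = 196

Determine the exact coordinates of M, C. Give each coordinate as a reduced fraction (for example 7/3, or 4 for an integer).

1. M_x = 20  [2·M = A+B = (20, 17)+(20, 3)]
2. M_y = 10  [2·M = A+B = (20, 17)+(20, 3)]
   so M = (20, 10)
3. C_x = 16  [C = 2·N−B = 2·(18, 21/2)−(20, 3)]
4. C_y = 18  [C = 2·N−B = 2·(18, 21/2)−(20, 3)]
   so C = (16, 18)

M = (20, 10)
C = (16, 18)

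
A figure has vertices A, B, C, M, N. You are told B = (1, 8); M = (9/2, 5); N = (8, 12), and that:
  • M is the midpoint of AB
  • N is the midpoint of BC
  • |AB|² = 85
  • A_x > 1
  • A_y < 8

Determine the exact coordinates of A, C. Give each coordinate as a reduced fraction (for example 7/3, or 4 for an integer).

1. A_x = 8  [A = 2·M−B = 2·(9/2, 5)−(1, 8)]
2. A_y = 2  [A = 2·M−B = 2·(9/2, 5)−(1, 8)]
   so A = (8, 2)
3. C_x = 15  [C = 2·N−B = 2·(8, 12)−(1, 8)]
4. C_y = 16  [C = 2·N−B = 2·(8, 12)−(1, 8)]
   so C = (15, 16)

A = (8, 2)
C = (15, 16)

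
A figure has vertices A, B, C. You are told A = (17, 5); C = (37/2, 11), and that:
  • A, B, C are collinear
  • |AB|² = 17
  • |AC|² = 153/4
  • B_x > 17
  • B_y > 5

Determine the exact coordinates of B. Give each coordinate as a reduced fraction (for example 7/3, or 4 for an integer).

1. B_x = 18  [[A, B, C are collinear ⇒ 6x-3/2y-189/2=0] ∩ [|B−(17, 5)|²=17]]
2. B_y = 9  [[A, B, C are collinear ⇒ 6x-3/2y-189/2=0] ∩ [|B−(17, 5)|²=17]]
   so B = (18, 9)

B = (18, 9)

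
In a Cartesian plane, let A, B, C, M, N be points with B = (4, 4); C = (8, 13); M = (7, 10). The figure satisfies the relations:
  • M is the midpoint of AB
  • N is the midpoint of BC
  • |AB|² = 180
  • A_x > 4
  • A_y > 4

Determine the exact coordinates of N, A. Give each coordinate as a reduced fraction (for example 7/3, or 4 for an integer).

N = (6, 17/2)
A = (10, 16)

1. A_x = 10  [A = 2·M−B = 2·(7, 10)−(4, 4)]
2. A_y = 16  [A = 2·M−B = 2·(7, 10)−(4, 4)]
   so A = (10, 16)
3. N_x = 6  [2·N = B+C = (4, 4)+(8, 13)]
4. N_y = 17/2  [2·N = B+C = (4, 4)+(8, 13)]
   so N = (6, 17/2)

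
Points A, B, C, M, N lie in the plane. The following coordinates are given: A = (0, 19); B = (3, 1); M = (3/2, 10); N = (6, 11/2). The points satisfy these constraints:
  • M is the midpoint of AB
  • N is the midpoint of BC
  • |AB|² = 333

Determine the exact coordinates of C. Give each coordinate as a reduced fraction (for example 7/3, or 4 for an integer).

1. C_x = 9  [C = 2·N−B = 2·(6, 11/2)−(3, 1)]
2. C_y = 10  [C = 2·N−B = 2·(6, 11/2)−(3, 1)]
   so C = (9, 10)

C = (9, 10)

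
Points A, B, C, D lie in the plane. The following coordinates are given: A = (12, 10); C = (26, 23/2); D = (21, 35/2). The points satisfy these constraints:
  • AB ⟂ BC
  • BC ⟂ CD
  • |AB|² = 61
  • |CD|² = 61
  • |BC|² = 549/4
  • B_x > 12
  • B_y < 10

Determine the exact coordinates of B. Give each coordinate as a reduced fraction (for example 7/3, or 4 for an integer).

1. B_x = 17  [[BC ⟂ CD ⇒ 5x-6y-61=0] ∩ [|B−(12, 10)|²=61]]
2. B_y = 4  [[BC ⟂ CD ⇒ 5x-6y-61=0] ∩ [|B−(12, 10)|²=61]]
   so B = (17, 4)

B = (17, 4)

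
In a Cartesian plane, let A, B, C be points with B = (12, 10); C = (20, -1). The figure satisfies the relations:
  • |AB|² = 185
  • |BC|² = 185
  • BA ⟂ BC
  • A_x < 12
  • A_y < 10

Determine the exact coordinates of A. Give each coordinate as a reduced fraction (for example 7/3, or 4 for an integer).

A = (1, 2)

1. A_x = 1  [[BA ⟂ BC ⇒ 8x-11y+14=0] ∩ [|A−(12, 10)|²=185]]
2. A_y = 2  [[BA ⟂ BC ⇒ 8x-11y+14=0] ∩ [|A−(12, 10)|²=185]]
   so A = (1, 2)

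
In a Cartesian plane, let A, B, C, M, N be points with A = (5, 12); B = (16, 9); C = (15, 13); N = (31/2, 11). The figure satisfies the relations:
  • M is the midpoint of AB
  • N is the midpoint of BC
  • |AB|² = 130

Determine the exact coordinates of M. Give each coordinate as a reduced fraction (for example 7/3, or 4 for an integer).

1. M_x = 21/2  [2·M = A+B = (5, 12)+(16, 9)]
2. M_y = 21/2  [2·M = A+B = (5, 12)+(16, 9)]
   so M = (21/2, 21/2)

M = (21/2, 21/2)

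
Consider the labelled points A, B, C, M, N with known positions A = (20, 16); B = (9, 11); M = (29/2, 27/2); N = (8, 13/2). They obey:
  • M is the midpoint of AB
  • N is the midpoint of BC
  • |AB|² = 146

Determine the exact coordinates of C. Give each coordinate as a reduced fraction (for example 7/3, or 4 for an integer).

1. C_x = 7  [C = 2·N−B = 2·(8, 13/2)−(9, 11)]
2. C_y = 2  [C = 2·N−B = 2·(8, 13/2)−(9, 11)]
   so C = (7, 2)

C = (7, 2)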